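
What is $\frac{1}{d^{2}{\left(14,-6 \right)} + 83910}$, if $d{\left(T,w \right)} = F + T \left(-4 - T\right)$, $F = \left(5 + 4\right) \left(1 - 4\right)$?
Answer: $\frac{1}{161751} \approx 6.1823 \cdot 10^{-6}$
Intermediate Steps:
$F = -27$ ($F = 9 \left(-3\right) = -27$)
$d{\left(T,w \right)} = -27 + T \left(-4 - T\right)$
$\frac{1}{d^{2}{\left(14,-6 \right)} + 83910} = \frac{1}{\left(-27 - 14^{2} - 56\right)^{2} + 83910} = \frac{1}{\left(-27 - 196 - 56\right)^{2} + 83910} = \frac{1}{\left(-279\right)^{2} + 83910} = \frac{1}{77841 + 83910} = \frac{1}{161751}$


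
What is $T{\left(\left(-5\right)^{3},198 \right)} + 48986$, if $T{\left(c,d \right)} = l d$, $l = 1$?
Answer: $49184$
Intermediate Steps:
$T{\left(c,d \right)} = d$ ($T{\left(c,d \right)} = 1 d = d$)
$T{\left(\left(-5\right)^{3},198 \right)} + 48986 = 198 + 48986 = 49184$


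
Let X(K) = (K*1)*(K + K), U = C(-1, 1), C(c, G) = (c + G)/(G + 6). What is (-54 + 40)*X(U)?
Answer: 0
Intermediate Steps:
C(c, G) = (G + c)/(6 + G)
U = 0 (U = (1 - 1)/(6 + 1) = 0/7 = (1/7)*0 = 0)
X(K) = 2*K**2 (X(K) = K*(2*K) = 2*K**2)
(-54 + 40)*X(U) = (-54 + 40)*(2*0**2) = -28*0 = -14*0 = 0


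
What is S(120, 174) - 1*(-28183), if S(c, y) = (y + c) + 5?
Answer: 28482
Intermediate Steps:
S(c, y) = 5 + c + y (S(c, y) = (c + y) + 5 = 5 + c + y)
S(120, 174) - 1*(-28183) = (5 + 120 + 174) - 1*(-28183) = 299 + 28183 = 28482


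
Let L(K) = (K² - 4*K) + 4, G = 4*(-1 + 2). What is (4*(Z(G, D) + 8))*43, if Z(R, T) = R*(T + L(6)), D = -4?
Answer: 9632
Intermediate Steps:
G = 4 (G = 4*1 = 4)
L(K) = 4 + K² - 4*K
Z(R, T) = R*(16 + T) (Z(R, T) = R*(T + (4 + 6² - 4*6)) = R*(T + (4 + 36 - 24)) = R*(T + 16) = R*(16 + T))
(4*(Z(G, D) + 8))*43 = (4*(4*(16 - 4) + 8))*43 = (4*(4*12 + 8))*43 = (4*(48 + 8))*43 = (4*56)*43 = 224*43 = 9632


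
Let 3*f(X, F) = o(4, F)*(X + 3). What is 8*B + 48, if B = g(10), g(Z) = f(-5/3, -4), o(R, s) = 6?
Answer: 208/3 ≈ 69.333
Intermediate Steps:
f(X, F) = 6 + 2*X (f(X, F) = (6*(X + 3))/3 = (6*(3 + X))/3 = (18 + 6*X)/3 = 6 + 2*X)
g(Z) = 8/3 (g(Z) = 6 + 2*(-5/3) = 6 - 10/3 = 8/3)
B = 8/3 ≈ 2.6667
8*B + 48 = 8*(8/3) + 48 = 64/3 + 48 = 208/3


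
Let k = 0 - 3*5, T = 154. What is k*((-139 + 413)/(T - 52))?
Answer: -685/17 ≈ -40.294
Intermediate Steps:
k = -15 (k = 0 - 15 = -15)
k*((-139 + 413)/(T - 52)) = -15*(-139 + 413)/(154 - 52) = -4110/102 = -15*137/51 = -685/17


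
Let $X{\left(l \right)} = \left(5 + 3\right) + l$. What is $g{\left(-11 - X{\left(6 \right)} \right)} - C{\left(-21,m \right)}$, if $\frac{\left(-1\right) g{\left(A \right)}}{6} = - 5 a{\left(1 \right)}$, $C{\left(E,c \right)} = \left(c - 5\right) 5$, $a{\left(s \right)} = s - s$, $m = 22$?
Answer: $-85$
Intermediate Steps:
$X{\left(l \right)} = 8 + l$
$a{\left(s \right)} = 0$
$C{\left(E,c \right)} = -25 + 5 c$ ($C{\left(E,c \right)} = \left(-5 + c\right) 5 = -25 + 5 c$)
$g{\left(A \right)} = 0$ ($g{\left(A \right)} = - 6 \left(\left(-5\right) 0\right) = \left(-6\right) 0 = 0$)
$g{\left(-11 - X{\left(6 \right)} \right)} - C{\left(-21,m \right)} = 0 - \left(-25 + 5 \cdot 22\right) = 0 - \left(-25 + 110\right) = 0 - 85 = -85$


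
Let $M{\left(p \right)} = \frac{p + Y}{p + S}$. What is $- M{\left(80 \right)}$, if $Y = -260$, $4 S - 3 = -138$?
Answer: $\frac{144}{37} \approx 3.8919$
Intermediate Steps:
$S = - \frac{135}{4}$ ($S = \frac{3}{4} + \frac{1}{4} \left(-138\right) = \frac{3}{4} - \frac{69}{2} = - \frac{135}{4} \approx -33.75$)
$M{\left(p \right)} = \frac{-260 + p}{- \frac{135}{4} + p}$ ($M{\left(p \right)} = \frac{p - 260}{p - \frac{135}{4}} = \frac{-260 + p}{- \frac{135}{4} + p}$)
$- M{\left(80 \right)} = - \frac{4 \left(-260 + 80\right)}{-135 + 4 \cdot 80} = - \frac{4 \left(-180\right)}{-135 + 320} = - \frac{4 \left(-180\right)}{185} = \left(-1\right) \left(- \frac{144}{37}\right) = \frac{144}{37}$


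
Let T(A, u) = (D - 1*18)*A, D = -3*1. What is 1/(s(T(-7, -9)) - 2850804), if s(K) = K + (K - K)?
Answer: -1/2850657 ≈ -3.5080e-7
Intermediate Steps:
D = -3
T(A, u) = -21*A (T(A, u) = (-3 - 1*18)*A = (-3 - 18)*A = -21*A)
s(K) = K (s(K) = K + 0 = K)
1/(s(T(-7, -9)) - 2850804) = 1/(-21*(-7) - 2850804) = 1/(147 - 2850804) = 1/(-2850657) = -1/2850657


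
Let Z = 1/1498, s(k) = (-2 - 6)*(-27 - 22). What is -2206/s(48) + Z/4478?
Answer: -66062253/11739077 ≈ -5.6275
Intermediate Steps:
s(k) = 392 (s(k) = -8*(-49) = 392)
Z = 1/1498 ≈ 0.00066756
-2206/s(48) + Z/4478 = -2206/392 + (1/1498)/4478 = -2206*1/392 + (1/1498)*(1/4478) = -1103/196 + 1/6708044 = -66062253/11739077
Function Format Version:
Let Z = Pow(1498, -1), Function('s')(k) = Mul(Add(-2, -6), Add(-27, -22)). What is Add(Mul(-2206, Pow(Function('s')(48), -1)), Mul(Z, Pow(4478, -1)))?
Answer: Rational(-66062253, 11739077) ≈ -5.6275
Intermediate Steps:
Function('s')(k) = 392 (Function('s')(k) = Mul(-8, -49) = 392)
Z = Rational(1, 1498) ≈ 0.00066756
Add(Mul(-2206, Pow(Function('s')(48), -1)), Mul(Z, Pow(4478, -1))) = Add(Mul(-2206, Pow(392, -1)), Mul(Rational(1, 1498), Pow(4478, -1))) = Add(Mul(-2206, Rational(1, 392)), Mul(Rational(1, 1498), Rational(1, 4478))) = Add(Rational(-1103, 196), Rational(1, 6708044)) = Rational(-66062253, 11739077)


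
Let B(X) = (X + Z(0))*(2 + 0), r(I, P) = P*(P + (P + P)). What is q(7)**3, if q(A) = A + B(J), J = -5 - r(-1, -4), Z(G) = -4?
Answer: -1225043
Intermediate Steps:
r(I, P) = 3*P**2 (r(I, P) = P*(P + 2*P) = P*(3*P) = 3*P**2)
J = -53 (J = -5 - 3*(-4)**2 = -5 - 3*16 = -5 - 1*48 = -5 - 48 = -53)
B(X) = -8 + 2*X (B(X) = (X - 4)*(2 + 0) = (-4 + X)*2 = -8 + 2*X)
q(A) = -114 + A (q(A) = A + (-8 + 2*(-53)) = A + (-8 - 106) = A - 114 = -114 + A)
q(7)**3 = (-114 + 7)**3 = (-107)**3 = -1225043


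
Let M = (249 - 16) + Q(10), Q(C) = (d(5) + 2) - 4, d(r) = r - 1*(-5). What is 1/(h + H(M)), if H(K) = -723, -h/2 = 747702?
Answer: -1/1496127 ≈ -6.6839e-7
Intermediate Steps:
d(r) = 5 + r (d(r) = r + 5 = 5 + r)
Q(C) = 8 (Q(C) = ((5 + 5) + 2) - 4 = (10 + 2) - 4 = 12 - 4 = 8)
h = -1495404 (h = -2*747702 = -1495404)
M = 241 (M = (249 - 16) + 8 = 233 + 8 = 241)
1/(h + H(M)) = 1/(-1495404 - 723) = 1/(-1496127) = -1/1496127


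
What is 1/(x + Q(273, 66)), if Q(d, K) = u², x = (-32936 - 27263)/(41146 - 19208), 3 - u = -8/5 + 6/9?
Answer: 4936050/62821403 ≈ 0.078573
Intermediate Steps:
u = 59/15 (u = 3 - (-8/5 + 6/9) = 3 - (-8*⅕ + 6*(⅑)) = 3 - (-8/5 + ⅔) = 3 - 1*(-14/15) = 3 + 14/15 = 59/15 ≈ 3.9333)
x = -60199/21938 ≈ -2.7441
Q(d, K) = 3481/225 (Q(d, K) = (59/15)² = 3481/225)
1/(x + Q(273, 66)) = 1/(-60199/21938 + 3481/225) = 1/(62821403/4936050) = 4936050/62821403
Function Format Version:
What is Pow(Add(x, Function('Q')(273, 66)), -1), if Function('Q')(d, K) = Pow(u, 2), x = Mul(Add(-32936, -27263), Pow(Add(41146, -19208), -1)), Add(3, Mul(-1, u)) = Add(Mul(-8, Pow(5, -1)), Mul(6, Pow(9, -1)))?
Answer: Rational(4936050, 62821403) ≈ 0.078573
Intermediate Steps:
u = Rational(59, 15) (u = Add(3, Mul(-1, Add(Mul(-8, Pow(5, -1)), Mul(6, Pow(9, -1))))) = Add(3, Mul(-1, Add(Mul(-8, Rational(1, 5)), Mul(6, Rational(1, 9))))) = Add(3, Mul(-1, Add(Rational(-8, 5), Rational(2, 3)))) = Add(3, Mul(-1, Rational(-14, 15))) = Add(3, Rational(14, 15)) = Rational(59, 15) ≈ 3.9333)
x = Rational(-60199, 21938) (x = Mul(-60199, Pow(21938, -1)) = Mul(-60199, Rational(1, 21938)) = Rational(-60199, 21938) ≈ -2.7441)
Function('Q')(d, K) = Rational(3481, 225) (Function('Q')(d, K) = Pow(Rational(59, 15), 2) = Rational(3481, 225))
Pow(Add(x, Function('Q')(273, 66)), -1) = Pow(Add(Rational(-60199, 21938), Rational(3481, 225)), -1) = Pow(Rational(62821403, 4936050), -1) = Rational(4936050, 62821403)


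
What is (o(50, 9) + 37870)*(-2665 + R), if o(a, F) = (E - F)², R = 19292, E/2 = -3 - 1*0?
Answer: 633405565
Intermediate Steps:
E = -6 (E = 2*(-3 - 1*0) = 2*(-3 + 0) = 2*(-3) = -6)
o(a, F) = (-6 - F)²
(o(50, 9) + 37870)*(-2665 + R) = ((6 + 9)² + 37870)*(-2665 + 19292) = (15² + 37870)*16627 = (225 + 37870)*16627 = 38095*16627 = 633405565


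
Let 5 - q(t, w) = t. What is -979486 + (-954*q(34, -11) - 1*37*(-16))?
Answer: -951228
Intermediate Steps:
q(t, w) = 5 - t
-979486 + (-954*q(34, -11) - 1*37*(-16)) = -979486 + (-954*(5 - 1*34) - 1*37*(-16)) = -979486 + (-954*(5 - 34) - 37*(-16)) = -979486 + (-954*(-29) + 592) = -979486 + (27666 + 592) = -979486 + 28258 = -951228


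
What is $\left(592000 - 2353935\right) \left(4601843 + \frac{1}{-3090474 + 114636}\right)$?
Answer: $- \frac{24128535660688432855}{2975838} \approx -8.1082 \cdot 10^{12}$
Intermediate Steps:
$\left(592000 - 2353935\right) \left(4601843 + \frac{1}{-3090474 + 114636}\right) = - 1761935 \left(4601843 + \frac{1}{-2975838}\right) = - 1761935 \left(4601843 - \frac{1}{2975838}\right) = \left(-1761935\right) \frac{13694339269433}{2975838} = - \frac{24128535660688432855}{2975838}$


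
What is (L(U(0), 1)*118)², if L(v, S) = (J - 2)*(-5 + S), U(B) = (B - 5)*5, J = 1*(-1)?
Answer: 2005056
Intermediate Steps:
J = -1
U(B) = -25 + 5*B (U(B) = (-5 + B)*5 = -25 + 5*B)
L(v, S) = 15 - 3*S (L(v, S) = (-1 - 2)*(-5 + S) = -3*(-5 + S) = 15 - 3*S)
(L(U(0), 1)*118)² = ((15 - 3*1)*118)² = ((15 - 3)*118)² = (12*118)² = 1416² = 2005056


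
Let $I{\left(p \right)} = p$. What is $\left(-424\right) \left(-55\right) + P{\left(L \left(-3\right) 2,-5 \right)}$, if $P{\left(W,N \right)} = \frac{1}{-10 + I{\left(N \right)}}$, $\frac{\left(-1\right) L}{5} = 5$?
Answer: $\frac{349799}{15} \approx 23320.0$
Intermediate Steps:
$L = -25$ ($L = \left(-5\right) 5 = -25$)
$P{\left(W,N \right)} = \frac{1}{-10 + N}$
$\left(-424\right) \left(-55\right) + P{\left(L \left(-3\right) 2,-5 \right)} = \left(-424\right) \left(-55\right) + \frac{1}{-10 - 5} = 23320 + \frac{1}{-15} = 23320 - \frac{1}{15} = \frac{349799}{15}$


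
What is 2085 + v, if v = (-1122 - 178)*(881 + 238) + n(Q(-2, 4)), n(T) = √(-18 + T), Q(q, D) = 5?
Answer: -1452615 + I*√13 ≈ -1.4526e+6 + 3.6056*I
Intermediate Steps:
v = -1454700 + I*√13 (v = (-1122 - 178)*(881 + 238) + √(-18 + 5) = -1300*1119 + √(-13) = -1454700 + I*√13 ≈ -1.4547e+6 + 3.6056*I)
2085 + v = 2085 + (-1454700 + I*√13) = -1452615 + I*√13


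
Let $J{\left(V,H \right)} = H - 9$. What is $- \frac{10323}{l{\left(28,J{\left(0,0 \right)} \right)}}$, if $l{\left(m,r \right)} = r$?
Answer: $1147$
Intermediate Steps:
$J{\left(V,H \right)} = -9 + H$ ($J{\left(V,H \right)} = H - 9 = -9 + H$)
$- \frac{10323}{l{\left(28,J{\left(0,0 \right)} \right)}} = - \frac{10323}{-9 + 0} = - \frac{10323}{-9} = \left(-10323\right) \left(- \frac{1}{9}\right) = 1147$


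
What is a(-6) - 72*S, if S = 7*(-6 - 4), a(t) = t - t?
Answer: 5040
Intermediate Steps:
a(t) = 0
S = -70 (S = 7*(-10) = -70)
a(-6) - 72*S = 0 - 72*(-70) = 0 + 5040 = 5040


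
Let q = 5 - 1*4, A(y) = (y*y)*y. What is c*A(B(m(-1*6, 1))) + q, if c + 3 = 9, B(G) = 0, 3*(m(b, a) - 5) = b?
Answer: 1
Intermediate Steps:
m(b, a) = 5 + b/3
c = 6 (c = -3 + 9 = 6)
A(y) = y³ (A(y) = y²*y = y³)
q = 1 (q = 5 - 4 = 1)
c*A(B(m(-1*6, 1))) + q = 6*0³ + 1 = 6*0 + 1 = 0 + 1 = 1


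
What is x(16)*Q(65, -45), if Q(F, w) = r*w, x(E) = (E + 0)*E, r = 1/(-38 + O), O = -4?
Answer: 1920/7 ≈ 274.29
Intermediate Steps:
r = -1/42 (r = 1/(-38 - 4) = 1/(-42) = -1/42 ≈ -0.023810)
x(E) = E² (x(E) = E*E = E²)
Q(F, w) = -w/42
x(16)*Q(65, -45) = 16²*(-1/42*(-45)) = 256*(15/14) = 1920/7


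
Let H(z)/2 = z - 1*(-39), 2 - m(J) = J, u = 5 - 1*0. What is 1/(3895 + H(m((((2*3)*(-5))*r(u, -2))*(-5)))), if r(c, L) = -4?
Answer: 1/5177 ≈ 0.00019316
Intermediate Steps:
u = 5 (u = 5 + 0 = 5)
m(J) = 2 - J
H(z) = 78 + 2*z (H(z) = 2*(z - 1*(-39)) = 2*(z + 39) = 2*(39 + z) = 78 + 2*z)
1/(3895 + H(m((((2*3)*(-5))*r(u, -2))*(-5)))) = 1/(3895 + (78 + 2*(2 - ((2*3)*(-5))*(-4)*(-5)))) = 1/(3895 + (78 + 2*(2 - (6*(-5))*(-4)*(-5)))) = 1/(3895 + (78 + 2*(2 - (-30*(-4))*(-5)))) = 1/(3895 + (78 + 2*(2 - 120*(-5)))) = 1/(3895 + (78 + 2*(2 - 1*(-600)))) = 1/(3895 + (78 + 2*(2 + 600))) = 1/(3895 + (78 + 2*602)) = 1/(3895 + (78 + 1204)) = 1/(3895 + 1282) = 1/5177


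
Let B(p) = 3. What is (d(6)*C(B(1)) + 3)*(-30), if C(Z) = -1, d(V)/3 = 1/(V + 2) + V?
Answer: 1845/4 ≈ 461.25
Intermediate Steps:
d(V) = 3*V + 3/(2 + V) (d(V) = 3*(1/(V + 2) + V) = 3*(1/(2 + V) + V) = 3*(V + 1/(2 + V)) = 3*V + 3/(2 + V))
(d(6)*C(B(1)) + 3)*(-30) = ((3*(1 + 6² + 2*6)/(2 + 6))*(-1) + 3)*(-30) = ((3*(1 + 36 + 12)/8)*(-1) + 3)*(-30) = ((3*(⅛)*49)*(-1) + 3)*(-30) = ((147/8)*(-1) + 3)*(-30) = (-147/8 + 3)*(-30) = -123/8*(-30) = 1845/4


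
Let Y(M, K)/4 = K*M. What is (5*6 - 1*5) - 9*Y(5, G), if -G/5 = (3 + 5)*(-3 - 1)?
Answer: -28775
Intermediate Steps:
G = 160 (G = -5*(3 + 5)*(-3 - 1) = -40*(-4) = -5*(-32) = 160)
Y(M, K) = 4*K*M (Y(M, K) = 4*(K*M) = 4*K*M)
(5*6 - 1*5) - 9*Y(5, G) = (5*6 - 1*5) - 36*160*5 = (30 - 5) - 9*3200 = 25 - 28800 = -28775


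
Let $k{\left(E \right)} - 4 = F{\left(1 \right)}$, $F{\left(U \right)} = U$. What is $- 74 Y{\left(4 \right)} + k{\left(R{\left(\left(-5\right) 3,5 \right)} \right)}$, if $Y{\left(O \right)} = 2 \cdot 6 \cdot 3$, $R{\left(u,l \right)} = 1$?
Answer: $-2659$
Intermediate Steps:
$k{\left(E \right)} = 5$ ($k{\left(E \right)} = 4 + 1 = 5$)
$Y{\left(O \right)} = 36$ ($Y{\left(O \right)} = 12 \cdot 3 = 36$)
$- 74 Y{\left(4 \right)} + k{\left(R{\left(\left(-5\right) 3,5 \right)} \right)} = \left(-74\right) 36 + 5 = -2664 + 5 = -2659$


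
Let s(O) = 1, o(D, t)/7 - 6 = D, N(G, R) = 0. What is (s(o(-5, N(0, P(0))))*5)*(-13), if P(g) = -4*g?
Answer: -65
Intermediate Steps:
o(D, t) = 42 + 7*D
(s(o(-5, N(0, P(0))))*5)*(-13) = (1*5)*(-13) = 5*(-13) = -65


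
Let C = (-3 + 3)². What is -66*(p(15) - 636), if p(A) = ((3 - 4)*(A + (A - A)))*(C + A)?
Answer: 56826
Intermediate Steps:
C = 0 (C = 0² = 0)
p(A) = -A² (p(A) = ((3 - 4)*(A + (A - A)))*(0 + A) = (-(A + 0))*A = (-A)*A = -A²)
-66*(p(15) - 636) = -66*(-1*15² - 636) = -66*(-1*225 - 636) = -66*(-225 - 636) = -66*(-861) = 56826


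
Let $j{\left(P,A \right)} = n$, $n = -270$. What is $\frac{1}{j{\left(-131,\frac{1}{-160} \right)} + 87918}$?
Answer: $\frac{1}{87648} \approx 1.1409 \cdot 10^{-5}$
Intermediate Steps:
$j{\left(P,A \right)} = -270$
$\frac{1}{j{\left(-131,\frac{1}{-160} \right)} + 87918} = \frac{1}{-270 + 87918} = \frac{1}{87648}$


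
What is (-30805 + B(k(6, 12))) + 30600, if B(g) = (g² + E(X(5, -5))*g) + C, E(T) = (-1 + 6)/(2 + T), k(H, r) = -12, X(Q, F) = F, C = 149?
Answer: 108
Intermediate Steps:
E(T) = 5/(2 + T)
B(g) = 149 + g² - 5*g/3 (B(g) = (g² + (5/(2 - 5))*g) + 149 = (g² + (5/(-3))*g) + 149 = (g² + (5*(-⅓))*g) + 149 = (g² - 5*g/3) + 149 = 149 + g² - 5*g/3)
(-30805 + B(k(6, 12))) + 30600 = (-30805 + (149 + (-12)² - 5/3*(-12))) + 30600 = (-30805 + (149 + 144 + 20)) + 30600 = (-30805 + 313) + 30600 = -30492 + 30600 = 108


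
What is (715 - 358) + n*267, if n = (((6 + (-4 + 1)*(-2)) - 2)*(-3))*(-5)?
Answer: 40407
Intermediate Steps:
n = 150 (n = (((6 - 3*(-2)) - 2)*(-3))*(-5) = (((6 + 6) - 2)*(-3))*(-5) = ((12 - 2)*(-3))*(-5) = (10*(-3))*(-5) = -30*(-5) = 150)
(715 - 358) + n*267 = (715 - 358) + 150*267 = 357 + 40050 = 40407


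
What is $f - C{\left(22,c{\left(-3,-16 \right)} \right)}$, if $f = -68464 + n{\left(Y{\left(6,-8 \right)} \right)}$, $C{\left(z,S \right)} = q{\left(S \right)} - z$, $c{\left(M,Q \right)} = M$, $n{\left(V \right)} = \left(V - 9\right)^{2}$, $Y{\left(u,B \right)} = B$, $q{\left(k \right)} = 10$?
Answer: $-68163$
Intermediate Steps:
$n{\left(V \right)} = \left(-9 + V\right)^{2}$
$C{\left(z,S \right)} = 10 - z$
$f = -68175$ ($f = -68464 + \left(-9 - 8\right)^{2} = -68464 + \left(-17\right)^{2} = -68464 + 289 = -68175$)
$f - C{\left(22,c{\left(-3,-16 \right)} \right)} = -68175 - \left(10 - 22\right) = -68175 - -12 = -68175 + 12 = -68163$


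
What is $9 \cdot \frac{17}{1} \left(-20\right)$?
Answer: $-3060$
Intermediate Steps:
$9 \cdot \frac{17}{1} \left(-20\right) = 9 \cdot 17 \cdot 1 \left(-20\right) = 9 \cdot 17 \left(-20\right) = 153 \left(-20\right) = -3060$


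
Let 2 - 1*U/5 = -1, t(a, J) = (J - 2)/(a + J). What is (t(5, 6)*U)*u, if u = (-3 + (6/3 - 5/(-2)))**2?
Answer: 135/11 ≈ 12.273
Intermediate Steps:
t(a, J) = (-2 + J)/(J + a)
u = 9/4 (u = (-3 + (6*(1/3) - 5*(-1/2)))**2 = (-3 + (2 + 5/2))**2 = (-3 + 9/2)**2 = (3/2)**2 = 9/4 ≈ 2.2500)
U = 15 (U = 10 - 5*(-1) = 10 + 5 = 15)
(t(5, 6)*U)*u = (((-2 + 6)/(6 + 5))*15)*(9/4) = ((4/11)*15)*(9/4) = (60/11)*(9/4) = 135/11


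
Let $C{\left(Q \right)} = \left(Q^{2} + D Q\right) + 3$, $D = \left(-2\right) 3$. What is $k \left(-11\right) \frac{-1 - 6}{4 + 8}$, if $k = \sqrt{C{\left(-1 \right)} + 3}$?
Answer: $\frac{77 \sqrt{13}}{12} \approx 23.136$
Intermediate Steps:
$D = -6$
$C{\left(Q \right)} = 3 + Q^{2} - 6 Q$ ($C{\left(Q \right)} = \left(Q^{2} - 6 Q\right) + 3 = 3 + Q^{2} - 6 Q$)
$k = \sqrt{13}$ ($k = \sqrt{\left(3 + \left(-1\right)^{2} - -6\right) + 3} = \sqrt{\left(3 + 1 + 6\right) + 3} = \sqrt{10 + 3} = \sqrt{13} \approx 3.6056$)
$k \left(-11\right) \frac{-1 - 6}{4 + 8} = \sqrt{13} \left(-11\right) \frac{-1 - 6}{4 + 8} = - 11 \sqrt{13} \left(- \frac{7}{12}\right) = \frac{77 \sqrt{13}}{12}$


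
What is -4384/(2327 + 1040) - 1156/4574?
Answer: -11972334/7700329 ≈ -1.5548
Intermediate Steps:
-4384/(2327 + 1040) - 1156/4574 = -4384/3367 - 1156*1/4574 = -4384*1/3367 - 578/2287 = -4384/3367 - 578/2287 = -11972334/7700329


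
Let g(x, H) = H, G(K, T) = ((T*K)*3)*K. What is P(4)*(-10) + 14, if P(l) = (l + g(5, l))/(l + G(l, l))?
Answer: 666/49 ≈ 13.592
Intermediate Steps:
G(K, T) = 3*T*K**2 (G(K, T) = ((K*T)*3)*K = (3*K*T)*K = 3*T*K**2)
P(l) = 2*l/(l + 3*l**3) (P(l) = (l + l)/(l + 3*l*l**2) = (2*l)/(l + 3*l**3) = 2*l/(l + 3*l**3))
P(4)*(-10) + 14 = (2/(1 + 3*4**2))*(-10) + 14 = (2/(1 + 3*16))*(-10) + 14 = (2/(1 + 48))*(-10) + 14 = (2/49)*(-10) + 14 = -20/49 + 14 = 666/49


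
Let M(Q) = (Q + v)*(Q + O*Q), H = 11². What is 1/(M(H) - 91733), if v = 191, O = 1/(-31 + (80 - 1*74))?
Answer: -25/1387277 ≈ -1.8021e-5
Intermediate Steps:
O = -1/25 (O = 1/(-31 + (80 - 74)) = 1/(-31 + 6) = 1/(-25) = -1/25 ≈ -0.040000)
H = 121
M(Q) = 24*Q*(191 + Q)/25 (M(Q) = (Q + 191)*(Q - Q/25) = (191 + Q)*(24*Q/25) = 24*Q*(191 + Q)/25)
1/(M(H) - 91733) = 1/((24/25)*121*(191 + 121) - 91733) = 1/((24/25)*121*312 - 91733) = 1/(906048/25 - 91733) = 1/(-1387277/25) = -25/1387277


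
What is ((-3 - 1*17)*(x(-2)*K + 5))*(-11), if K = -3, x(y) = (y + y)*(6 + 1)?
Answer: 19580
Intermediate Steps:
x(y) = 14*y (x(y) = (2*y)*7 = 14*y)
((-3 - 1*17)*(x(-2)*K + 5))*(-11) = ((-3 - 1*17)*((14*(-2))*(-3) + 5))*(-11) = ((-3 - 17)*(-28*(-3) + 5))*(-11) = -20*(84 + 5)*(-11) = -20*89*(-11) = -1780*(-11) = 19580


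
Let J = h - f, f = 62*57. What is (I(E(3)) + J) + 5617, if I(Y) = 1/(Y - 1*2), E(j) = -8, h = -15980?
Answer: -138971/10 ≈ -13897.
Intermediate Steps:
f = 3534
J = -19514 (J = -15980 - 1*3534 = -15980 - 3534 = -19514)
I(Y) = 1/(-2 + Y) (I(Y) = 1/(Y - 2) = 1/(-2 + Y))
(I(E(3)) + J) + 5617 = (1/(-2 - 8) - 19514) + 5617 = (1/(-10) - 19514) + 5617 = (-⅒ - 19514) + 5617 = -195141/10 + 5617 = -138971/10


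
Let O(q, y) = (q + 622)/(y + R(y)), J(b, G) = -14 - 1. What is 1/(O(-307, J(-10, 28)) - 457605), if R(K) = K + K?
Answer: -1/457612 ≈ -2.1853e-6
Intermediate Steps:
R(K) = 2*K
J(b, G) = -15
O(q, y) = (622 + q)/(3*y) (O(q, y) = (q + 622)/(y + 2*y) = (622 + q)/((3*y)) = (622 + q)*(1/(3*y)) = (622 + q)/(3*y))
1/(O(-307, J(-10, 28)) - 457605) = 1/((1/3)*(622 - 307)/(-15) - 457605) = 1/((1/3)*(-1/15)*315 - 457605) = 1/(-7 - 457605) = 1/(-457612) = -1/457612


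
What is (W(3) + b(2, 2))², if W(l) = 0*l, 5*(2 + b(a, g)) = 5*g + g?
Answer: 4/25 ≈ 0.16000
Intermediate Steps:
b(a, g) = -2 + 6*g/5 (b(a, g) = -2 + (5*g + g)/5 = -2 + (6*g)/5 = -2 + 6*g/5)
W(l) = 0
(W(3) + b(2, 2))² = (0 + (-2 + (6/5)*2))² = (0 + (-2 + 12/5))² = (0 + ⅖)² = (⅖)² = 4/25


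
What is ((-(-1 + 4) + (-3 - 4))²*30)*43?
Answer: 129000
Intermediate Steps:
((-(-1 + 4) + (-3 - 4))²*30)*43 = ((-1*3 - 7)²*30)*43 = ((-3 - 7)²*30)*43 = ((-10)²*30)*43 = (100*30)*43 = 3000*43 = 129000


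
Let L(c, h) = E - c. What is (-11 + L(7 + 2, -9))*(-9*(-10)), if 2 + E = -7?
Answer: -2610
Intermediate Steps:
E = -9 (E = -2 - 7 = -9)
L(c, h) = -9 - c
(-11 + L(7 + 2, -9))*(-9*(-10)) = (-11 + (-9 - (7 + 2)))*(-9*(-10)) = (-11 + (-9 - 1*9))*90 = (-11 + (-9 - 9))*90 = (-11 - 18)*90 = -29*90 = -2610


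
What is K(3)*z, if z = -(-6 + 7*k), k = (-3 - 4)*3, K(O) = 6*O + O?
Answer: 3213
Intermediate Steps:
K(O) = 7*O
k = -21 (k = -7*3 = -21)
z = 153 (z = -(-6 + 7*(-21)) = -(-6 - 147) = -1*(-153) = 153)
K(3)*z = (7*3)*153 = 21*153 = 3213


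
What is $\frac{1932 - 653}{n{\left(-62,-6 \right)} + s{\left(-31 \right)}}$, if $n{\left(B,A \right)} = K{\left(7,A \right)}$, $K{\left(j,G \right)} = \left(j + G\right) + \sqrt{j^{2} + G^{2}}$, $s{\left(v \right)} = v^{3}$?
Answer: $- \frac{7620282}{177488803} - \frac{1279 \sqrt{85}}{887444015} \approx -0.042947$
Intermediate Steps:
$K{\left(j,G \right)} = G + j + \sqrt{G^{2} + j^{2}}$ ($K{\left(j,G \right)} = \left(G + j\right) + \sqrt{G^{2} + j^{2}} = G + j + \sqrt{G^{2} + j^{2}}$)
$n{\left(B,A \right)} = 7 + A + \sqrt{49 + A^{2}}$ ($n{\left(B,A \right)} = A + 7 + \sqrt{A^{2} + 7^{2}} = A + 7 + \sqrt{A^{2} + 49} = A + 7 + \sqrt{49 + A^{2}} = 7 + A + \sqrt{49 + A^{2}}$)
$\frac{1932 - 653}{n{\left(-62,-6 \right)} + s{\left(-31 \right)}} = \frac{1932 - 653}{\left(7 - 6 + \sqrt{49 + \left(-6\right)^{2}}\right) + \left(-31\right)^{3}} = \frac{1279}{\left(7 - 6 + \sqrt{49 + 36}\right) - 29791} = \frac{1279}{\left(7 - 6 + \sqrt{85}\right) - 29791} = \frac{1279}{\left(1 + \sqrt{85}\right) - 29791} = \frac{1279}{-29790 + \sqrt{85}}$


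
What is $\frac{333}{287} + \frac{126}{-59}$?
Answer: $- \frac{16515}{16933} \approx -0.97531$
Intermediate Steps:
$\frac{333}{287} + \frac{126}{-59} = 333 \cdot \frac{1}{287} + 126 \left(- \frac{1}{59}\right) = \frac{333}{287} - \frac{126}{59} = - \frac{16515}{16933}$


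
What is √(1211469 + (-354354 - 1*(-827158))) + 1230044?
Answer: 1230044 + √1684273 ≈ 1.2313e+6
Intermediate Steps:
√(1211469 + (-354354 - 1*(-827158))) + 1230044 = √(1211469 + (-354354 + 827158)) + 1230044 = √(1211469 + 472804) + 1230044 = √1684273 + 1230044 = 1230044 + √1684273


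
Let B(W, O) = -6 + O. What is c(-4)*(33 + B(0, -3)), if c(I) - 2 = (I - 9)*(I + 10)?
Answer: -1824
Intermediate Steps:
c(I) = 2 + (-9 + I)*(10 + I) (c(I) = 2 + (I - 9)*(I + 10) = 2 + (-9 + I)*(10 + I))
c(-4)*(33 + B(0, -3)) = (-88 - 4 + (-4)²)*(33 + (-6 - 3)) = (-88 - 4 + 16)*(33 - 9) = -76*24 = -1824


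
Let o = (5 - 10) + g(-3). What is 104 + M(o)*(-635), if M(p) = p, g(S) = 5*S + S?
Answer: 14709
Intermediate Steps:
g(S) = 6*S
o = -23 (o = (5 - 10) + 6*(-3) = -5 - 18 = -23)
104 + M(o)*(-635) = 104 - 23*(-635) = 104 + 14605 = 14709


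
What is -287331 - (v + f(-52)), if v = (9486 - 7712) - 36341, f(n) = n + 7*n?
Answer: -252348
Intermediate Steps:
f(n) = 8*n
v = -34567 (v = 1774 - 36341 = -34567)
-287331 - (v + f(-52)) = -287331 - (-34567 + 8*(-52)) = -287331 - (-34567 - 416) = -287331 - 1*(-34983) = -287331 + 34983 = -252348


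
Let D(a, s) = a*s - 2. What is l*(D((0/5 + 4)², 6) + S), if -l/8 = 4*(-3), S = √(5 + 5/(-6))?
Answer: 9024 + 80*√6 ≈ 9220.0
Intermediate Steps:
D(a, s) = -2 + a*s
S = 5*√6/6 (S = √(5 + 5*(-⅙)) = √(5 - ⅚) = √(25/6) = 5*√6/6 ≈ 2.0412)
l = 96 (l = -32*(-3) = -8*(-12) = 96)
l*(D((0/5 + 4)², 6) + S) = 96*((-2 + (0/5 + 4)²*6) + 5*√6/6) = 96*((-2 + (0*(⅕) + 4)²*6) + 5*√6/6) = 96*((-2 + (0 + 4)²*6) + 5*√6/6) = 96*((-2 + 4²*6) + 5*√6/6) = 96*((-2 + 16*6) + 5*√6/6) = 96*((-2 + 96) + 5*√6/6) = 96*(94 + 5*√6/6) = 9024 + 80*√6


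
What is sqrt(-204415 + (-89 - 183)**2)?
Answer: I*sqrt(130431) ≈ 361.15*I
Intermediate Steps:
sqrt(-204415 + (-89 - 183)**2) = sqrt(-204415 + (-272)**2) = sqrt(-204415 + 73984) = sqrt(-130431) = I*sqrt(130431)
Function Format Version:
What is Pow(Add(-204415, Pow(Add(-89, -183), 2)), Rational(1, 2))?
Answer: Mul(I, Pow(130431, Rational(1, 2))) ≈ Mul(361.15, I)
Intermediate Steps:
Pow(Add(-204415, Pow(Add(-89, -183), 2)), Rational(1, 2)) = Pow(Add(-204415, Pow(-272, 2)), Rational(1, 2)) = Pow(Add(-204415, 73984), Rational(1, 2)) = Pow(-130431, Rational(1, 2)) = Mul(I, Pow(130431, Rational(1, 2)))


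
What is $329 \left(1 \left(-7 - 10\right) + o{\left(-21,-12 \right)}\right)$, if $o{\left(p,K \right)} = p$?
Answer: $-12502$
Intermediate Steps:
$329 \left(1 \left(-7 - 10\right) + o{\left(-21,-12 \right)}\right) = 329 \left(1 \left(-7 - 10\right) - 21\right) = 329 \left(1 \left(-17\right) - 21\right) = 329 \left(-17 - 21\right) = 329 \left(-38\right) = -12502$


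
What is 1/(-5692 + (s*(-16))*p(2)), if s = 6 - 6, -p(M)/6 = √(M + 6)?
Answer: -1/5692 ≈ -0.00017569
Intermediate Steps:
p(M) = -6*√(6 + M) (p(M) = -6*√(M + 6) = -6*√(6 + M))
s = 0
1/(-5692 + (s*(-16))*p(2)) = 1/(-5692 + (0*(-16))*(-6*√(6 + 2))) = 1/(-5692 + 0*(-12*√2)) = 1/(-5692 + 0) = 1/(-5692) = -1/5692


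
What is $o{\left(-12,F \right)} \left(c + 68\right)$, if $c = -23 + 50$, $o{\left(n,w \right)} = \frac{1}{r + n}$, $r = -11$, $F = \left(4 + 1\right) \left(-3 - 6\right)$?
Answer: $- \frac{95}{23} \approx -4.1304$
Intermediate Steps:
$F = -45$ ($F = 5 \left(-9\right) = -45$)
$o{\left(n,w \right)} = \frac{1}{-11 + n}$
$c = 27$
$o{\left(-12,F \right)} \left(c + 68\right) = \frac{27 + 68}{-11 - 12} = \frac{1}{-23} \cdot 95 = \left(- \frac{1}{23}\right) 95 = - \frac{95}{23}$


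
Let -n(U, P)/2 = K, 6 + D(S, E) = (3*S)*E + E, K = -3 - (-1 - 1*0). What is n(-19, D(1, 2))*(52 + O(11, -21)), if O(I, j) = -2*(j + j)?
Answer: 544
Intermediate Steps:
O(I, j) = -4*j
K = -2 (K = -3 - (-1 + 0) = -3 - 1*(-1) = -3 + 1 = -2)
D(S, E) = -6 + E + 3*E*S (D(S, E) = -6 + ((3*S)*E + E) = -6 + (3*E*S + E) = -6 + (E + 3*E*S) = -6 + E + 3*E*S)
n(U, P) = 4 (n(U, P) = -2*(-2) = 4)
n(-19, D(1, 2))*(52 + O(11, -21)) = 4*(52 - 4*(-21)) = 4*(52 + 84) = 4*136 = 544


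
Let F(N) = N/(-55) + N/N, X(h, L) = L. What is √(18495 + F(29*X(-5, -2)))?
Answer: 7*√1141910/55 ≈ 136.00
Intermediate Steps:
F(N) = 1 - N/55 (F(N) = N*(-1/55) + 1 = -N/55 + 1 = 1 - N/55)
√(18495 + F(29*X(-5, -2))) = √(18495 + (1 - 29*(-2)/55)) = √(18495 + (1 - 1/55*(-58))) = √(18495 + (1 + 58/55)) = √(18495 + 113/55) = √(1017338/55) = 7*√1141910/55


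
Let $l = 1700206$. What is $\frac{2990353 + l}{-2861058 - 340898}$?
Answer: $- \frac{4690559}{3201956} \approx -1.4649$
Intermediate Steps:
$\frac{2990353 + l}{-2861058 - 340898} = \frac{2990353 + 1700206}{-2861058 - 340898} = \frac{4690559}{-3201956} = 4690559 \left(- \frac{1}{3201956}\right) = - \frac{4690559}{3201956}$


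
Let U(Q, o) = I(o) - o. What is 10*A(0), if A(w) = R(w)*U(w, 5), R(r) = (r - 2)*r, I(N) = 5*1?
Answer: 0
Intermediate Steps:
I(N) = 5
U(Q, o) = 5 - o
R(r) = r*(-2 + r) (R(r) = (-2 + r)*r = r*(-2 + r))
A(w) = 0 (A(w) = (w*(-2 + w))*(5 - 1*5) = (w*(-2 + w))*(5 - 5) = (w*(-2 + w))*0 = 0)
10*A(0) = 10*0 = 0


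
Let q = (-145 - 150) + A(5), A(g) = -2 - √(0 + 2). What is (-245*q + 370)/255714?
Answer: 73135/255714 + 245*√2/255714 ≈ 0.28736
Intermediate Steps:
A(g) = -2 - √2
q = -297 - √2 (q = (-145 - 150) + (-2 - √2) = -295 + (-2 - √2) = -297 - √2 ≈ -298.41)
(-245*q + 370)/255714 = (-245*(-297 - √2) + 370)/255714 = ((72765 + 245*√2) + 370)*(1/255714) = (73135 + 245*√2)*(1/255714) = 73135/255714 + 245*√2/255714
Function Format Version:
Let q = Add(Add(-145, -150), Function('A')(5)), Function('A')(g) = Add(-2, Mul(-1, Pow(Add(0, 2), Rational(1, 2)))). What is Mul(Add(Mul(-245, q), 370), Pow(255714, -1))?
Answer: Add(Rational(73135, 255714), Mul(Rational(245, 255714), Pow(2, Rational(1, 2)))) ≈ 0.28736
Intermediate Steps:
Function('A')(g) = Add(-2, Mul(-1, Pow(2, Rational(1, 2))))
q = Add(-297, Mul(-1, Pow(2, Rational(1, 2)))) (q = Add(Add(-145, -150), Add(-2, Mul(-1, Pow(2, Rational(1, 2))))) = Add(-295, Add(-2, Mul(-1, Pow(2, Rational(1, 2))))) = Add(-297, Mul(-1, Pow(2, Rational(1, 2)))) ≈ -298.41)
Mul(Add(Mul(-245, q), 370), Pow(255714, -1)) = Mul(Add(Mul(-245, Add(-297, Mul(-1, Pow(2, Rational(1, 2))))), 370), Pow(255714, -1)) = Mul(Add(Add(72765, Mul(245, Pow(2, Rational(1, 2)))), 370), Rational(1, 255714)) = Mul(Add(73135, Mul(245, Pow(2, Rational(1, 2)))), Rational(1, 255714)) = Add(Rational(73135, 255714), Mul(Rational(245, 255714), Pow(2, Rational(1, 2))))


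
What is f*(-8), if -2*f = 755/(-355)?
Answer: -604/71 ≈ -8.5070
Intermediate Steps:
f = 151/142 (f = -755/(2*(-355)) = -755*(-1)/(2*355) = -½*(-151/71) = 151/142 ≈ 1.0634)
f*(-8) = (151/142)*(-8) = -604/71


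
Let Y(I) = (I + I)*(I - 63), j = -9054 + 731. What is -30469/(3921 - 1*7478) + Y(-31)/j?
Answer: 232863291/29604911 ≈ 7.8657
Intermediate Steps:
j = -8323
Y(I) = 2*I*(-63 + I) (Y(I) = (2*I)*(-63 + I) = 2*I*(-63 + I))
-30469/(3921 - 1*7478) + Y(-31)/j = -30469/(3921 - 1*7478) + (2*(-31)*(-63 - 31))/(-8323) = -30469/(3921 - 7478) + (2*(-31)*(-94))*(-1/8323) = -30469/(-3557) + 5828*(-1/8323) = -30469*(-1/3557) - 5828/8323 = 30469/3557 - 5828/8323 = 232863291/29604911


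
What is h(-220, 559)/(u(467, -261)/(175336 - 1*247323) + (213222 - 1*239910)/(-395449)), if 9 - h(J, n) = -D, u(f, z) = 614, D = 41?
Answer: 142335935815/167838337 ≈ 848.05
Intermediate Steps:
h(J, n) = 50 (h(J, n) = 9 - (-1)*41 = 9 - 1*(-41) = 9 + 41 = 50)
h(-220, 559)/(u(467, -261)/(175336 - 1*247323) + (213222 - 1*239910)/(-395449)) = 50/(614/(175336 - 1*247323) + (213222 - 1*239910)/(-395449)) = 50/(614/(175336 - 247323) + (213222 - 239910)*(-1/395449)) = 50/(614/(-71987) - 26688*(-1/395449)) = 50/(614*(-1/71987) + 26688/395449) = 50/(-614/71987 + 26688/395449) = 50/(1678383370/28467187163) = 50*(28467187163/1678383370) = 142335935815/167838337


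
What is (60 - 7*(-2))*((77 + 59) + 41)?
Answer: 13098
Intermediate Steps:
(60 - 7*(-2))*((77 + 59) + 41) = (60 - 1*(-14))*(136 + 41) = (60 + 14)*177 = 74*177 = 13098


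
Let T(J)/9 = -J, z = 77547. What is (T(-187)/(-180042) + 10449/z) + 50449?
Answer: 78261823374287/1551301886 ≈ 50449.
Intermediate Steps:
T(J) = -9*J (T(J) = 9*(-J) = -9*J)
(T(-187)/(-180042) + 10449/z) + 50449 = (-9*(-187)/(-180042) + 10449/77547) + 50449 = (1683*(-1/180042) + 10449*(1/77547)) + 50449 = (-561/60014 + 3483/25849) + 50449 = 194527473/1551301886 + 50449 = 78261823374287/1551301886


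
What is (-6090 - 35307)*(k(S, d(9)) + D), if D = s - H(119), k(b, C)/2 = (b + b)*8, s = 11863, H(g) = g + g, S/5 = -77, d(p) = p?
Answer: 28770915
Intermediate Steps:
S = -385 (S = 5*(-77) = -385)
H(g) = 2*g
k(b, C) = 32*b (k(b, C) = 2*((b + b)*8) = 2*((2*b)*8) = 2*(16*b) = 32*b)
D = 11625 (D = 11863 - 2*119 = 11863 - 1*238 = 11863 - 238 = 11625)
(-6090 - 35307)*(k(S, d(9)) + D) = (-6090 - 35307)*(32*(-385) + 11625) = -41397*(-12320 + 11625) = -41397*(-695) = 28770915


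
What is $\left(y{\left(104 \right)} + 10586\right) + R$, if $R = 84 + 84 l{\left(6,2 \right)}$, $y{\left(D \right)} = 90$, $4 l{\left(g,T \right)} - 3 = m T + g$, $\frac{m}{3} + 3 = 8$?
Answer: $11579$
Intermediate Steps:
$m = 15$ ($m = -9 + 3 \cdot 8 = -9 + 24 = 15$)
$l{\left(g,T \right)} = \frac{3}{4} + \frac{g}{4} + \frac{15 T}{4}$ ($l{\left(g,T \right)} = \frac{3}{4} + \frac{15 T + g}{4} = \frac{3}{4} + \frac{g + 15 T}{4} = \frac{3}{4} + \left(\frac{g}{4} + \frac{15 T}{4}\right) = \frac{3}{4} + \frac{g}{4} + \frac{15 T}{4}$)
$R = 903$ ($R = 84 + 84 \left(\frac{3}{4} + \frac{1}{4} \cdot 6 + \frac{15}{4} \cdot 2\right) = 84 + 84 \left(\frac{3}{4} + \frac{3}{2} + \frac{15}{2}\right) = 84 + 84 \cdot \frac{39}{4} = 84 + 819 = 903$)
$\left(y{\left(104 \right)} + 10586\right) + R = \left(90 + 10586\right) + 903 = 10676 + 903 = 11579$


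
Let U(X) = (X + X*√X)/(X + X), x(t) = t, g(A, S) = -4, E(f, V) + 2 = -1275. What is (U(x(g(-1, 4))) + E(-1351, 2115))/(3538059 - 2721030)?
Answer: -37/23682 + I/817029 ≈ -0.0015624 + 1.2239e-6*I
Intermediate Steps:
E(f, V) = -1277 (E(f, V) = -2 - 1275 = -1277)
U(X) = (X + X^(3/2))/(2*X) (U(X) = (X + X^(3/2))/((2*X)) = (X + X^(3/2))*(1/(2*X)) = (X + X^(3/2))/(2*X))
(U(x(g(-1, 4))) + E(-1351, 2115))/(3538059 - 2721030) = ((½ + √(-4)/2) - 1277)/(3538059 - 2721030) = ((½ + (2*I)/2) - 1277)/817029 = ((½ + I) - 1277)*(1/817029) = (-2553/2 + I)*(1/817029) = -37/23682 + I/817029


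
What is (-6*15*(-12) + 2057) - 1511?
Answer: 1626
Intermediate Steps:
(-6*15*(-12) + 2057) - 1511 = (-90*(-12) + 2057) - 1511 = (1080 + 2057) - 1511 = 3137 - 1511 = 1626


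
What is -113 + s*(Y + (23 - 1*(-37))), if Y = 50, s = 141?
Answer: 15397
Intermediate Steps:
-113 + s*(Y + (23 - 1*(-37))) = -113 + 141*(50 + (23 - 1*(-37))) = -113 + 141*(50 + (23 + 37)) = -113 + 141*(50 + 60) = -113 + 141*110 = -113 + 15510 = 15397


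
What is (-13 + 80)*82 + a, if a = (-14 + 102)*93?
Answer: 13678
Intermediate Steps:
a = 8184 (a = 88*93 = 8184)
(-13 + 80)*82 + a = (-13 + 80)*82 + 8184 = 67*82 + 8184 = 5494 + 8184 = 13678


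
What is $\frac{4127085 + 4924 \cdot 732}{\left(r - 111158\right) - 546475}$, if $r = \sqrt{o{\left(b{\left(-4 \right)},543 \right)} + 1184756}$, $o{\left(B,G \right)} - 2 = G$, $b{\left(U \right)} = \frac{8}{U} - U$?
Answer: $- \frac{5084458630749}{432479977388} - \frac{7731453 \sqrt{1185301}}{432479977388} \approx -11.776$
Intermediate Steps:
$b{\left(U \right)} = - U + \frac{8}{U}$
$o{\left(B,G \right)} = 2 + G$
$r = \sqrt{1185301}$ ($r = \sqrt{\left(2 + 543\right) + 1184756} = \sqrt{545 + 1184756} = \sqrt{1185301} \approx 1088.7$)
$\frac{4127085 + 4924 \cdot 732}{\left(r - 111158\right) - 546475} = \frac{4127085 + 4924 \cdot 732}{\left(\sqrt{1185301} - 111158\right) - 546475} = \frac{4127085 + 3604368}{\left(-111158 + \sqrt{1185301}\right) - 546475} = \frac{7731453}{-657633 + \sqrt{1185301}}$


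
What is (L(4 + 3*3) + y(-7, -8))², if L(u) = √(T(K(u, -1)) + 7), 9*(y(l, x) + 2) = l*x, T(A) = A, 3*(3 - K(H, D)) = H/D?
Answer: 2605/81 + 76*√129/27 ≈ 64.131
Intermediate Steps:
K(H, D) = 3 - H/(3*D)
y(l, x) = -2 + l*x/9 (y(l, x) = -2 + (l*x)/9 = -2 + l*x/9)
L(u) = √(10 + u/3) (L(u) = √((3 - ⅓*u/(-1)) + 7) = √((3 - ⅓*u*(-1)) + 7) = √((3 + u/3) + 7) = √(10 + u/3))
(L(4 + 3*3) + y(-7, -8))² = (√(90 + 3*(4 + 3*3))/3 + (-2 + (⅑)*(-7)*(-8)))² = (√(90 + 3*(4 + 9))/3 + (-2 + 56/9))² = (√(90 + 3*13)/3 + 38/9)² = (√(90 + 39)/3 + 38/9)² = (√129/3 + 38/9)² = (38/9 + √129/3)²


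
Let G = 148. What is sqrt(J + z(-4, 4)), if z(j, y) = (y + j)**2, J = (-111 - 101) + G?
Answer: 8*I ≈ 8.0*I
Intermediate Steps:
J = -64 (J = (-111 - 101) + 148 = -212 + 148 = -64)
z(j, y) = (j + y)**2
sqrt(J + z(-4, 4)) = sqrt(-64 + (-4 + 4)**2) = sqrt(-64 + 0**2) = sqrt(-64 + 0) = sqrt(-64) = 8*I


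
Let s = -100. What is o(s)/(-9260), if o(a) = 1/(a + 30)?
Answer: 1/648200 ≈ 1.5427e-6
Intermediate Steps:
o(a) = 1/(30 + a)
o(s)/(-9260) = 1/((30 - 100)*(-9260)) = -1/9260/(-70) = -1/70*(-1/9260) = 1/648200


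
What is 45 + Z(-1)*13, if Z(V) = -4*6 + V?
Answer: -280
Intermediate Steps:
Z(V) = -24 + V
45 + Z(-1)*13 = 45 + (-24 - 1)*13 = 45 - 25*13 = 45 - 325 = -280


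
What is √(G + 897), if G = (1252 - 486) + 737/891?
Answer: √134770/9 ≈ 40.790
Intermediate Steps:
G = 62113/81 (G = 766 + 737*(1/891) = 766 + 67/81 = 62113/81 ≈ 766.83)
√(G + 897) = √(62113/81 + 897) = √(134770/81) = √134770/9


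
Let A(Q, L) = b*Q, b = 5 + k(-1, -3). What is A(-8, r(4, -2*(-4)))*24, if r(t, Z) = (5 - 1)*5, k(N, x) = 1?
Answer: -1152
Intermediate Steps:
b = 6 (b = 5 + 1 = 6)
r(t, Z) = 20 (r(t, Z) = 4*5 = 20)
A(Q, L) = 6*Q
A(-8, r(4, -2*(-4)))*24 = (6*(-8))*24 = -48*24 = -1152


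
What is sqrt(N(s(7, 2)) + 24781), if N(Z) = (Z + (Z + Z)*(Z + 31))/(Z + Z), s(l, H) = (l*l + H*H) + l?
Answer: sqrt(99490)/2 ≈ 157.71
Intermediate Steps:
s(l, H) = l + H**2 + l**2 (s(l, H) = (l**2 + H**2) + l = (H**2 + l**2) + l = l + H**2 + l**2)
N(Z) = (Z + 2*Z*(31 + Z))/(2*Z) (N(Z) = (Z + (2*Z)*(31 + Z))/((2*Z)) = (Z + 2*Z*(31 + Z))*(1/(2*Z)) = (Z + 2*Z*(31 + Z))/(2*Z))
sqrt(N(s(7, 2)) + 24781) = sqrt((63/2 + (7 + 2**2 + 7**2)) + 24781) = sqrt((63/2 + (7 + 4 + 49)) + 24781) = sqrt((63/2 + 60) + 24781) = sqrt(183/2 + 24781) = sqrt(49745/2) = sqrt(99490)/2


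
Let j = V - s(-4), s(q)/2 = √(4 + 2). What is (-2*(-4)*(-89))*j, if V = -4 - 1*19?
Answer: 16376 + 1424*√6 ≈ 19864.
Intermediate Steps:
V = -23 (V = -4 - 19 = -23)
s(q) = 2*√6 (s(q) = 2*√(4 + 2) = 2*√6)
j = -23 - 2*√6 ≈ -27.899
(-2*(-4)*(-89))*j = (-2*(-4)*(-89))*(-23 - 2*√6) = (8*(-89))*(-23 - 2*√6) = -712*(-23 - 2*√6) = 16376 + 1424*√6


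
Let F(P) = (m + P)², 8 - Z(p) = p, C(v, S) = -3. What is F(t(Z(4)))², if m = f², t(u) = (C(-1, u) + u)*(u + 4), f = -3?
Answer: 83521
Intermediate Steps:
Z(p) = 8 - p
t(u) = (-3 + u)*(4 + u) (t(u) = (-3 + u)*(u + 4) = (-3 + u)*(4 + u))
m = 9 (m = (-3)² = 9)
F(P) = (9 + P)²
F(t(Z(4)))² = ((9 + (-12 + (8 - 1*4) + (8 - 1*4)²))²)² = ((9 + (-12 + (8 - 4) + (8 - 4)²))²)² = ((9 + (-12 + 4 + 4²))²)² = ((9 + (-12 + 4 + 16))²)² = ((9 + 8)²)² = (17²)² = 289² = 83521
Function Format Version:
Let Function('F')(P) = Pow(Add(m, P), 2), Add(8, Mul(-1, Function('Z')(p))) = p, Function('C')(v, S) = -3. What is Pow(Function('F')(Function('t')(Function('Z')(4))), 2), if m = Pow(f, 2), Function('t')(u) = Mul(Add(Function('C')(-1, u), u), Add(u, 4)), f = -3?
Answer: 83521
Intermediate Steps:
Function('Z')(p) = Add(8, Mul(-1, p))
Function('t')(u) = Mul(Add(-3, u), Add(4, u)) (Function('t')(u) = Mul(Add(-3, u), Add(u, 4)) = Mul(Add(-3, u), Add(4, u)))
m = 9 (m = Pow(-3, 2) = 9)
Function('F')(P) = Pow(Add(9, P), 2)
Pow(Function('F')(Function('t')(Function('Z')(4))), 2) = Pow(Pow(Add(9, Add(-12, Add(8, Mul(-1, 4)), Pow(Add(8, Mul(-1, 4)), 2))), 2), 2) = Pow(Pow(Add(9, Add(-12, Add(8, -4), Pow(Add(8, -4), 2))), 2), 2) = Pow(Pow(Add(9, Add(-12, 4, Pow(4, 2))), 2), 2) = Pow(Pow(Add(9, Add(-12, 4, 16)), 2), 2) = Pow(Pow(Add(9, 8), 2), 2) = Pow(Pow(17, 2), 2) = Pow(289, 2) = 83521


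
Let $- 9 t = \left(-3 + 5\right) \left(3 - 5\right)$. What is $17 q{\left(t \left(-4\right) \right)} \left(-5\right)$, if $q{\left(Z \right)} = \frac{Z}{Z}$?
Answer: $-85$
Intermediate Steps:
$t = \frac{4}{9}$ ($t = - \frac{\left(-3 + 5\right) \left(3 - 5\right)}{9} = - \frac{2 \left(-2\right)}{9} = \left(- \frac{1}{9}\right) \left(-4\right) = \frac{4}{9} \approx 0.44444$)
$q{\left(Z \right)} = 1$
$17 q{\left(t \left(-4\right) \right)} \left(-5\right) = 17 \cdot 1 \left(-5\right) = 17 \left(-5\right) = -85$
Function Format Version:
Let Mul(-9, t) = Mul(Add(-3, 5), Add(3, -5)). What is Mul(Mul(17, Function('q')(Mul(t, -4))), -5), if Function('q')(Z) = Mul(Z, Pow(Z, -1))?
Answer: -85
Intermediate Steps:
t = Rational(4, 9) (t = Mul(Rational(-1, 9), Mul(Add(-3, 5), Add(3, -5))) = Mul(Rational(-1, 9), Mul(2, -2)) = Mul(Rational(-1, 9), -4) = Rational(4, 9) ≈ 0.44444)
Function('q')(Z) = 1
Mul(Mul(17, Function('q')(Mul(t, -4))), -5) = Mul(Mul(17, 1), -5) = Mul(17, -5) = -85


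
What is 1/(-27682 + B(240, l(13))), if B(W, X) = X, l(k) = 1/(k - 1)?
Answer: -12/332183 ≈ -3.6125e-5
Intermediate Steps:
l(k) = 1/(-1 + k)
1/(-27682 + B(240, l(13))) = 1/(-27682 + 1/(-1 + 13)) = 1/(-27682 + 1/12) = 1/(-332183/12) = -12/332183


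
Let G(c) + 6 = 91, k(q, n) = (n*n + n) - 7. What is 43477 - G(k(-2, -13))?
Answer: 43392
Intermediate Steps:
k(q, n) = -7 + n + n**2 (k(q, n) = (n**2 + n) - 7 = (n + n**2) - 7 = -7 + n + n**2)
G(c) = 85 (G(c) = -6 + 91 = 85)
43477 - G(k(-2, -13)) = 43477 - 1*85 = 43477 - 85 = 43392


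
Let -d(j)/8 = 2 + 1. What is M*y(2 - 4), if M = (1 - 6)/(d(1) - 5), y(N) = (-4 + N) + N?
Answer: -40/29 ≈ -1.3793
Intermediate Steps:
d(j) = -24 (d(j) = -8*(2 + 1) = -8*3 = -24)
y(N) = -4 + 2*N
M = 5/29 (M = (1 - 6)/(-24 - 5) = -5/(-29) = -1/29*(-5) = 5/29 ≈ 0.17241)
M*y(2 - 4) = 5*(-4 + 2*(2 - 4))/29 = 5*(-4 + 2*(-2))/29 = 5*(-4 - 4)/29 = (5/29)*(-8) = -40/29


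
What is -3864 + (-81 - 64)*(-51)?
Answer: 3531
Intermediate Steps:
-3864 + (-81 - 64)*(-51) = -3864 - 145*(-51) = -3864 + 7395 = 3531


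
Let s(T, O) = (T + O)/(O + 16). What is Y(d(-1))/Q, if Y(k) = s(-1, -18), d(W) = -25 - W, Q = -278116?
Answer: -19/556232 ≈ -3.4158e-5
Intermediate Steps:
s(T, O) = (O + T)/(16 + O)
Y(k) = 19/2 (Y(k) = (-18 - 1)/(16 - 18) = -19/(-2) = -½*(-19) = 19/2)
Y(d(-1))/Q = (19/2)/(-278116) = (19/2)*(-1/278116) = -19/556232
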